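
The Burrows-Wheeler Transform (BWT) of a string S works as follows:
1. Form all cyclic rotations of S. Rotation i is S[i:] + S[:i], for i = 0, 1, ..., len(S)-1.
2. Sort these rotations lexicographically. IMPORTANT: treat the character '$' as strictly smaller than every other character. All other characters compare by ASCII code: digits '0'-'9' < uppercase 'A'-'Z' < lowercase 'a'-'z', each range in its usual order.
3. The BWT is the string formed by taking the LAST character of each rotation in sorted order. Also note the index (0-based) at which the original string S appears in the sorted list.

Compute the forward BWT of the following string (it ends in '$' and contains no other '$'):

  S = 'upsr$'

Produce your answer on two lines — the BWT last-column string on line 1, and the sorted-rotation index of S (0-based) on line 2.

Answer: rusp$
4

Derivation:
All 5 rotations (rotation i = S[i:]+S[:i]):
  rot[0] = upsr$
  rot[1] = psr$u
  rot[2] = sr$up
  rot[3] = r$ups
  rot[4] = $upsr
Sorted (with $ < everything):
  sorted[0] = $upsr  (last char: 'r')
  sorted[1] = psr$u  (last char: 'u')
  sorted[2] = r$ups  (last char: 's')
  sorted[3] = sr$up  (last char: 'p')
  sorted[4] = upsr$  (last char: '$')
Last column: rusp$
Original string S is at sorted index 4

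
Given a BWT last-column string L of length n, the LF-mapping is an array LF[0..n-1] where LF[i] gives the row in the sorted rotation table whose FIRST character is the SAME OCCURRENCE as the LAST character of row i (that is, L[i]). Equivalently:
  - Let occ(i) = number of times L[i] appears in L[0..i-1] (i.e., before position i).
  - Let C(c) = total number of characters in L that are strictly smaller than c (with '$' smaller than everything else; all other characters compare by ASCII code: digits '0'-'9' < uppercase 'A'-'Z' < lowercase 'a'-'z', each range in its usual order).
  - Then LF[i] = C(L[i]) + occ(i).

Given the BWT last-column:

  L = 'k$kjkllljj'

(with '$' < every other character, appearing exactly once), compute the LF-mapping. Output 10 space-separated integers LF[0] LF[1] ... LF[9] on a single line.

Char counts: '$':1, 'j':3, 'k':3, 'l':3
C (first-col start): C('$')=0, C('j')=1, C('k')=4, C('l')=7
L[0]='k': occ=0, LF[0]=C('k')+0=4+0=4
L[1]='$': occ=0, LF[1]=C('$')+0=0+0=0
L[2]='k': occ=1, LF[2]=C('k')+1=4+1=5
L[3]='j': occ=0, LF[3]=C('j')+0=1+0=1
L[4]='k': occ=2, LF[4]=C('k')+2=4+2=6
L[5]='l': occ=0, LF[5]=C('l')+0=7+0=7
L[6]='l': occ=1, LF[6]=C('l')+1=7+1=8
L[7]='l': occ=2, LF[7]=C('l')+2=7+2=9
L[8]='j': occ=1, LF[8]=C('j')+1=1+1=2
L[9]='j': occ=2, LF[9]=C('j')+2=1+2=3

Answer: 4 0 5 1 6 7 8 9 2 3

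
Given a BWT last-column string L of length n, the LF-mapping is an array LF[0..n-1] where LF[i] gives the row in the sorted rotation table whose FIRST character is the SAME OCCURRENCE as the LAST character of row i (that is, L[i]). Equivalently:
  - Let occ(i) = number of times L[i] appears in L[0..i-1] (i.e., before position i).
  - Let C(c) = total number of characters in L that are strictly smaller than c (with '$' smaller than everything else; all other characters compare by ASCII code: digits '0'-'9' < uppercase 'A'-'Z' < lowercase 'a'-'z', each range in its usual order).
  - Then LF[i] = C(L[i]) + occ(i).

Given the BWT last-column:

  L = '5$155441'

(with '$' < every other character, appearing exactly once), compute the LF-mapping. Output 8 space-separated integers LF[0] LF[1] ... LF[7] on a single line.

Char counts: '$':1, '1':2, '4':2, '5':3
C (first-col start): C('$')=0, C('1')=1, C('4')=3, C('5')=5
L[0]='5': occ=0, LF[0]=C('5')+0=5+0=5
L[1]='$': occ=0, LF[1]=C('$')+0=0+0=0
L[2]='1': occ=0, LF[2]=C('1')+0=1+0=1
L[3]='5': occ=1, LF[3]=C('5')+1=5+1=6
L[4]='5': occ=2, LF[4]=C('5')+2=5+2=7
L[5]='4': occ=0, LF[5]=C('4')+0=3+0=3
L[6]='4': occ=1, LF[6]=C('4')+1=3+1=4
L[7]='1': occ=1, LF[7]=C('1')+1=1+1=2

Answer: 5 0 1 6 7 3 4 2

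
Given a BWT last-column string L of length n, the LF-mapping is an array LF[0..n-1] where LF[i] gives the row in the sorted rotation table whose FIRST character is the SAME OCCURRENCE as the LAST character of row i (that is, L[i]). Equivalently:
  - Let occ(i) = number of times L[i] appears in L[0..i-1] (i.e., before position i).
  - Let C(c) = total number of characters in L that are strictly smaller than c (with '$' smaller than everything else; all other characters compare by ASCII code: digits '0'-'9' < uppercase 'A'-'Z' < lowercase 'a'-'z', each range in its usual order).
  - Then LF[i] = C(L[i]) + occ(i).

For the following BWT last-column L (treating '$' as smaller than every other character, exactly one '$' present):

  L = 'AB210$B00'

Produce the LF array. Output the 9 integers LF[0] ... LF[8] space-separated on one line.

Char counts: '$':1, '0':3, '1':1, '2':1, 'A':1, 'B':2
C (first-col start): C('$')=0, C('0')=1, C('1')=4, C('2')=5, C('A')=6, C('B')=7
L[0]='A': occ=0, LF[0]=C('A')+0=6+0=6
L[1]='B': occ=0, LF[1]=C('B')+0=7+0=7
L[2]='2': occ=0, LF[2]=C('2')+0=5+0=5
L[3]='1': occ=0, LF[3]=C('1')+0=4+0=4
L[4]='0': occ=0, LF[4]=C('0')+0=1+0=1
L[5]='$': occ=0, LF[5]=C('$')+0=0+0=0
L[6]='B': occ=1, LF[6]=C('B')+1=7+1=8
L[7]='0': occ=1, LF[7]=C('0')+1=1+1=2
L[8]='0': occ=2, LF[8]=C('0')+2=1+2=3

Answer: 6 7 5 4 1 0 8 2 3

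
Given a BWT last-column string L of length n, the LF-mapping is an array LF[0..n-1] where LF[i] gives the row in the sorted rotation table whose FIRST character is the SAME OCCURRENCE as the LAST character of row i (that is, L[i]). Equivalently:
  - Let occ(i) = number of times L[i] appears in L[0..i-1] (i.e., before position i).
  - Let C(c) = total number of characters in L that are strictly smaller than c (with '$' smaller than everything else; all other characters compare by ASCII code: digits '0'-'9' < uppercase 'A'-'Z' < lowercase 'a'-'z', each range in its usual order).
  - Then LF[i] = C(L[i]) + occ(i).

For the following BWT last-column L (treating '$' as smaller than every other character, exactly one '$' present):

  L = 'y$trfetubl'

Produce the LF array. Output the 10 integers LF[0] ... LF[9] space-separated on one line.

Answer: 9 0 6 5 3 2 7 8 1 4

Derivation:
Char counts: '$':1, 'b':1, 'e':1, 'f':1, 'l':1, 'r':1, 't':2, 'u':1, 'y':1
C (first-col start): C('$')=0, C('b')=1, C('e')=2, C('f')=3, C('l')=4, C('r')=5, C('t')=6, C('u')=8, C('y')=9
L[0]='y': occ=0, LF[0]=C('y')+0=9+0=9
L[1]='$': occ=0, LF[1]=C('$')+0=0+0=0
L[2]='t': occ=0, LF[2]=C('t')+0=6+0=6
L[3]='r': occ=0, LF[3]=C('r')+0=5+0=5
L[4]='f': occ=0, LF[4]=C('f')+0=3+0=3
L[5]='e': occ=0, LF[5]=C('e')+0=2+0=2
L[6]='t': occ=1, LF[6]=C('t')+1=6+1=7
L[7]='u': occ=0, LF[7]=C('u')+0=8+0=8
L[8]='b': occ=0, LF[8]=C('b')+0=1+0=1
L[9]='l': occ=0, LF[9]=C('l')+0=4+0=4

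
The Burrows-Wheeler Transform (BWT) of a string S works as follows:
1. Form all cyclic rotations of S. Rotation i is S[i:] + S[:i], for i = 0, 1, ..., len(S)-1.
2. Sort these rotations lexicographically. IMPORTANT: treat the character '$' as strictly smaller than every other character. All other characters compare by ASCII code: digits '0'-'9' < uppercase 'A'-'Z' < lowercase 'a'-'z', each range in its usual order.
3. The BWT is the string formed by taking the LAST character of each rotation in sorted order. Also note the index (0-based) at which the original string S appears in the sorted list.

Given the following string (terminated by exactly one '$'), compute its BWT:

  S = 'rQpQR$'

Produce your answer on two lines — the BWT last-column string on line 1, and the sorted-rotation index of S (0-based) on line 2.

Answer: RprQQ$
5

Derivation:
All 6 rotations (rotation i = S[i:]+S[:i]):
  rot[0] = rQpQR$
  rot[1] = QpQR$r
  rot[2] = pQR$rQ
  rot[3] = QR$rQp
  rot[4] = R$rQpQ
  rot[5] = $rQpQR
Sorted (with $ < everything):
  sorted[0] = $rQpQR  (last char: 'R')
  sorted[1] = QR$rQp  (last char: 'p')
  sorted[2] = QpQR$r  (last char: 'r')
  sorted[3] = R$rQpQ  (last char: 'Q')
  sorted[4] = pQR$rQ  (last char: 'Q')
  sorted[5] = rQpQR$  (last char: '$')
Last column: RprQQ$
Original string S is at sorted index 5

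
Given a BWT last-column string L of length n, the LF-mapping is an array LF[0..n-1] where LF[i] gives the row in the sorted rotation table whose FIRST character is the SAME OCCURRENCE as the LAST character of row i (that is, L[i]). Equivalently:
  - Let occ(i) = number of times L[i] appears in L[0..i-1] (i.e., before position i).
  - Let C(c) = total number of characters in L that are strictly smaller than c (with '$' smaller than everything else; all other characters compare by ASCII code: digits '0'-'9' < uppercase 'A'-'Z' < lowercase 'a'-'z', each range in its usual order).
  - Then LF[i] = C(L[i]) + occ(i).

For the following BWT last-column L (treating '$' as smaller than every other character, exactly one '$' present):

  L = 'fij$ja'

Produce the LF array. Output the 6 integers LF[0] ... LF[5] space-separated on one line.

Char counts: '$':1, 'a':1, 'f':1, 'i':1, 'j':2
C (first-col start): C('$')=0, C('a')=1, C('f')=2, C('i')=3, C('j')=4
L[0]='f': occ=0, LF[0]=C('f')+0=2+0=2
L[1]='i': occ=0, LF[1]=C('i')+0=3+0=3
L[2]='j': occ=0, LF[2]=C('j')+0=4+0=4
L[3]='$': occ=0, LF[3]=C('$')+0=0+0=0
L[4]='j': occ=1, LF[4]=C('j')+1=4+1=5
L[5]='a': occ=0, LF[5]=C('a')+0=1+0=1

Answer: 2 3 4 0 5 1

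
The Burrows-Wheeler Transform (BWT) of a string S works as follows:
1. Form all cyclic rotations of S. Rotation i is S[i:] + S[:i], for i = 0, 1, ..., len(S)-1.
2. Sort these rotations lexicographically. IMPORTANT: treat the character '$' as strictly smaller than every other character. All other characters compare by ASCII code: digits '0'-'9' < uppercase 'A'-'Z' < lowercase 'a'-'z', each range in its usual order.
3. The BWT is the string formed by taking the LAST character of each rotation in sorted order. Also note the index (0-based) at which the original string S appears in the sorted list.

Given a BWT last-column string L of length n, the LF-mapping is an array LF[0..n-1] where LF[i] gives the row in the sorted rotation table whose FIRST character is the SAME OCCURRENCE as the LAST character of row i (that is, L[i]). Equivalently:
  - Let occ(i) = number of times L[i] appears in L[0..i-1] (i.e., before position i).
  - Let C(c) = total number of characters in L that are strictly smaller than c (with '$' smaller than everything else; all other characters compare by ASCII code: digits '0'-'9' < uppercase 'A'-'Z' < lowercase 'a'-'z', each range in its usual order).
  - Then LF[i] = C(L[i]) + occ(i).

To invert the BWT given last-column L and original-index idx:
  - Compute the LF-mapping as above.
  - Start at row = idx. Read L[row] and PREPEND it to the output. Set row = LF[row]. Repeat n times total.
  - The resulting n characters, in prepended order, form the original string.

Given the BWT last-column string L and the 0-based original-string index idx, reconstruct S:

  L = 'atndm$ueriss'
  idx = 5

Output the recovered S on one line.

Answer: misundersta$

Derivation:
LF mapping: 1 10 6 2 5 0 11 3 7 4 8 9
Walk LF starting at row 5, prepending L[row]:
  step 1: row=5, L[5]='$', prepend. Next row=LF[5]=0
  step 2: row=0, L[0]='a', prepend. Next row=LF[0]=1
  step 3: row=1, L[1]='t', prepend. Next row=LF[1]=10
  step 4: row=10, L[10]='s', prepend. Next row=LF[10]=8
  step 5: row=8, L[8]='r', prepend. Next row=LF[8]=7
  step 6: row=7, L[7]='e', prepend. Next row=LF[7]=3
  step 7: row=3, L[3]='d', prepend. Next row=LF[3]=2
  step 8: row=2, L[2]='n', prepend. Next row=LF[2]=6
  step 9: row=6, L[6]='u', prepend. Next row=LF[6]=11
  step 10: row=11, L[11]='s', prepend. Next row=LF[11]=9
  step 11: row=9, L[9]='i', prepend. Next row=LF[9]=4
  step 12: row=4, L[4]='m', prepend. Next row=LF[4]=5
Reversed output: misundersta$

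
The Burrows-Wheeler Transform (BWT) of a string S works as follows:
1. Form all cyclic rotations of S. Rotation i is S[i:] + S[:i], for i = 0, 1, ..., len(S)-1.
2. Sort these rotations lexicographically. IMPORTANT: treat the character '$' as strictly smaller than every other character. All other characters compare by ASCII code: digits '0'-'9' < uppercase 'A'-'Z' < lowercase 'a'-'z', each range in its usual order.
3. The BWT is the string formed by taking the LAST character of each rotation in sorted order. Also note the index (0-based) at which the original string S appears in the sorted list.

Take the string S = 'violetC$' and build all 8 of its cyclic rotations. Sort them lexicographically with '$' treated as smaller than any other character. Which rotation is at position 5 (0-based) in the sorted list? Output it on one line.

Answer: oletC$vi

Derivation:
All 8 rotations (rotation i = S[i:]+S[:i]):
  rot[0] = violetC$
  rot[1] = ioletC$v
  rot[2] = oletC$vi
  rot[3] = letC$vio
  rot[4] = etC$viol
  rot[5] = tC$viole
  rot[6] = C$violet
  rot[7] = $violetC
Sorted (with $ < everything):
  sorted[0] = $violetC
  sorted[1] = C$violet
  sorted[2] = etC$viol
  sorted[3] = ioletC$v
  sorted[4] = letC$vio
  sorted[5] = oletC$vi
  sorted[6] = tC$viole
  sorted[7] = violetC$
sorted[5] = oletC$vi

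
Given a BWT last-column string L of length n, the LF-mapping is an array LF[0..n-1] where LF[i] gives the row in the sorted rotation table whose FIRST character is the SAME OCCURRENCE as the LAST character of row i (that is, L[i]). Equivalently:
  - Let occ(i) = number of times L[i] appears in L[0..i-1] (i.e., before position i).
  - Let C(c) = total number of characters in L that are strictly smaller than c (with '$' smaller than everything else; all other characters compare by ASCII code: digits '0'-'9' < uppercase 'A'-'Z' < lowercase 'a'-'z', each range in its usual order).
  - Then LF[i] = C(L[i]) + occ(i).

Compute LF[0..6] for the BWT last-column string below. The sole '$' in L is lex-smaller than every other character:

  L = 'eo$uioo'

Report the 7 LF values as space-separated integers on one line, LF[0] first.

Char counts: '$':1, 'e':1, 'i':1, 'o':3, 'u':1
C (first-col start): C('$')=0, C('e')=1, C('i')=2, C('o')=3, C('u')=6
L[0]='e': occ=0, LF[0]=C('e')+0=1+0=1
L[1]='o': occ=0, LF[1]=C('o')+0=3+0=3
L[2]='$': occ=0, LF[2]=C('$')+0=0+0=0
L[3]='u': occ=0, LF[3]=C('u')+0=6+0=6
L[4]='i': occ=0, LF[4]=C('i')+0=2+0=2
L[5]='o': occ=1, LF[5]=C('o')+1=3+1=4
L[6]='o': occ=2, LF[6]=C('o')+2=3+2=5

Answer: 1 3 0 6 2 4 5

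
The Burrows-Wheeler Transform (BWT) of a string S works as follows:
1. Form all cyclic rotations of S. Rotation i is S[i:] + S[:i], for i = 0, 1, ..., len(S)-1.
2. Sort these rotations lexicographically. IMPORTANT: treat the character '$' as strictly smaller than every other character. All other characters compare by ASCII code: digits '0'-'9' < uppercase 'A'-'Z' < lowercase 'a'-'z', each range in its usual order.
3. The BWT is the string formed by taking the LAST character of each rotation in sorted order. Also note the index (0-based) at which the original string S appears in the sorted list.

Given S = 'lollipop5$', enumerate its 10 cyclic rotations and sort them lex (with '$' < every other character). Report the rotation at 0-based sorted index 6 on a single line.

Answer: ollipop5$l

Derivation:
All 10 rotations (rotation i = S[i:]+S[:i]):
  rot[0] = lollipop5$
  rot[1] = ollipop5$l
  rot[2] = llipop5$lo
  rot[3] = lipop5$lol
  rot[4] = ipop5$loll
  rot[5] = pop5$lolli
  rot[6] = op5$lollip
  rot[7] = p5$lollipo
  rot[8] = 5$lollipop
  rot[9] = $lollipop5
Sorted (with $ < everything):
  sorted[0] = $lollipop5
  sorted[1] = 5$lollipop
  sorted[2] = ipop5$loll
  sorted[3] = lipop5$lol
  sorted[4] = llipop5$lo
  sorted[5] = lollipop5$
  sorted[6] = ollipop5$l
  sorted[7] = op5$lollip
  sorted[8] = p5$lollipo
  sorted[9] = pop5$lolli
sorted[6] = ollipop5$l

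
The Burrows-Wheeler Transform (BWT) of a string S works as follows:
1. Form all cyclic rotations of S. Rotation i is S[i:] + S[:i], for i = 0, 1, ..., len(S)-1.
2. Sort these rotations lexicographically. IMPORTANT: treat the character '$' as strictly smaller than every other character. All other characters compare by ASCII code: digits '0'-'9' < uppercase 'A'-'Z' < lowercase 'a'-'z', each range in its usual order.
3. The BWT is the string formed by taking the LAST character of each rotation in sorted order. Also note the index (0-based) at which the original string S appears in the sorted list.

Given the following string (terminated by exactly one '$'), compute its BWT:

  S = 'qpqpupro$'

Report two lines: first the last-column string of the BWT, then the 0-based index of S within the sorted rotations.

All 9 rotations (rotation i = S[i:]+S[:i]):
  rot[0] = qpqpupro$
  rot[1] = pqpupro$q
  rot[2] = qpupro$qp
  rot[3] = pupro$qpq
  rot[4] = upro$qpqp
  rot[5] = pro$qpqpu
  rot[6] = ro$qpqpup
  rot[7] = o$qpqpupr
  rot[8] = $qpqpupro
Sorted (with $ < everything):
  sorted[0] = $qpqpupro  (last char: 'o')
  sorted[1] = o$qpqpupr  (last char: 'r')
  sorted[2] = pqpupro$q  (last char: 'q')
  sorted[3] = pro$qpqpu  (last char: 'u')
  sorted[4] = pupro$qpq  (last char: 'q')
  sorted[5] = qpqpupro$  (last char: '$')
  sorted[6] = qpupro$qp  (last char: 'p')
  sorted[7] = ro$qpqpup  (last char: 'p')
  sorted[8] = upro$qpqp  (last char: 'p')
Last column: orquq$ppp
Original string S is at sorted index 5

Answer: orquq$ppp
5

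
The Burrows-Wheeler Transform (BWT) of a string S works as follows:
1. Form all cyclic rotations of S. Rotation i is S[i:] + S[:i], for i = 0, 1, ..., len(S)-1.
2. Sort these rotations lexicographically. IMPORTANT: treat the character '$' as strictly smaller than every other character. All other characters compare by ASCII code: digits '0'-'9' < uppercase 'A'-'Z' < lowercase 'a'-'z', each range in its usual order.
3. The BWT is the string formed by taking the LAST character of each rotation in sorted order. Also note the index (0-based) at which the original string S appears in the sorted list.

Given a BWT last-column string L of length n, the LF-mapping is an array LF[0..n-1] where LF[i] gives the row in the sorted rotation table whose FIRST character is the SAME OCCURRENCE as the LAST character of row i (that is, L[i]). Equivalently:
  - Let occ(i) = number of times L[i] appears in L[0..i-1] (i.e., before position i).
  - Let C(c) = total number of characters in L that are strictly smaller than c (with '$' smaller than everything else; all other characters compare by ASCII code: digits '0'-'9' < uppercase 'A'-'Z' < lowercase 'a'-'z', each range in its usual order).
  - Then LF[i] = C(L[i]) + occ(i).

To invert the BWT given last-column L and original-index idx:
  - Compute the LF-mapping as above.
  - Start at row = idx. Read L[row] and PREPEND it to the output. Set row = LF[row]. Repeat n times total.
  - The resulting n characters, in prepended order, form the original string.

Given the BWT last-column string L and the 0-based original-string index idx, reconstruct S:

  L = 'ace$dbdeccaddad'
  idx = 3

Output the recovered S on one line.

LF mapping: 1 5 13 0 8 4 9 14 6 7 2 10 11 3 12
Walk LF starting at row 3, prepending L[row]:
  step 1: row=3, L[3]='$', prepend. Next row=LF[3]=0
  step 2: row=0, L[0]='a', prepend. Next row=LF[0]=1
  step 3: row=1, L[1]='c', prepend. Next row=LF[1]=5
  step 4: row=5, L[5]='b', prepend. Next row=LF[5]=4
  step 5: row=4, L[4]='d', prepend. Next row=LF[4]=8
  step 6: row=8, L[8]='c', prepend. Next row=LF[8]=6
  step 7: row=6, L[6]='d', prepend. Next row=LF[6]=9
  step 8: row=9, L[9]='c', prepend. Next row=LF[9]=7
  step 9: row=7, L[7]='e', prepend. Next row=LF[7]=14
  step 10: row=14, L[14]='d', prepend. Next row=LF[14]=12
  step 11: row=12, L[12]='d', prepend. Next row=LF[12]=11
  step 12: row=11, L[11]='d', prepend. Next row=LF[11]=10
  step 13: row=10, L[10]='a', prepend. Next row=LF[10]=2
  step 14: row=2, L[2]='e', prepend. Next row=LF[2]=13
  step 15: row=13, L[13]='a', prepend. Next row=LF[13]=3
Reversed output: aeadddecdcdbca$

Answer: aeadddecdcdbca$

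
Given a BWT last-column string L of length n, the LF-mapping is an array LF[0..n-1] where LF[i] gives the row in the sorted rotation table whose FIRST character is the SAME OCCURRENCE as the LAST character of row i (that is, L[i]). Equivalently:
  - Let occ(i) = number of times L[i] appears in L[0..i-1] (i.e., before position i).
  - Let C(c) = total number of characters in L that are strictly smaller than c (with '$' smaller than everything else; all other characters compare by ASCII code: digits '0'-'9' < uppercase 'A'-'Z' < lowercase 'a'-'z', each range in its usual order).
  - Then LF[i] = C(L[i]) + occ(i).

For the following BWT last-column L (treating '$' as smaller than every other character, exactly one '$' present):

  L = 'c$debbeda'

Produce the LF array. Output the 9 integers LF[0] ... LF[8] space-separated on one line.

Answer: 4 0 5 7 2 3 8 6 1

Derivation:
Char counts: '$':1, 'a':1, 'b':2, 'c':1, 'd':2, 'e':2
C (first-col start): C('$')=0, C('a')=1, C('b')=2, C('c')=4, C('d')=5, C('e')=7
L[0]='c': occ=0, LF[0]=C('c')+0=4+0=4
L[1]='$': occ=0, LF[1]=C('$')+0=0+0=0
L[2]='d': occ=0, LF[2]=C('d')+0=5+0=5
L[3]='e': occ=0, LF[3]=C('e')+0=7+0=7
L[4]='b': occ=0, LF[4]=C('b')+0=2+0=2
L[5]='b': occ=1, LF[5]=C('b')+1=2+1=3
L[6]='e': occ=1, LF[6]=C('e')+1=7+1=8
L[7]='d': occ=1, LF[7]=C('d')+1=5+1=6
L[8]='a': occ=0, LF[8]=C('a')+0=1+0=1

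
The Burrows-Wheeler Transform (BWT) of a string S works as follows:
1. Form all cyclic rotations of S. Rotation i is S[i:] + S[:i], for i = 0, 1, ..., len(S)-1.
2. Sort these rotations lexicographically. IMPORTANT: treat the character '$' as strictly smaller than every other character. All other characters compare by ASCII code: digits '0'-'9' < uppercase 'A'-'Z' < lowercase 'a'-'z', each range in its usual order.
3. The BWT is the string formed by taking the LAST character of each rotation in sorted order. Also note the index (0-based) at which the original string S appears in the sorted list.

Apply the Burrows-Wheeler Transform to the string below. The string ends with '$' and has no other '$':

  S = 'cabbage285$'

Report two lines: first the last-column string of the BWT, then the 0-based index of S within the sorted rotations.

All 11 rotations (rotation i = S[i:]+S[:i]):
  rot[0] = cabbage285$
  rot[1] = abbage285$c
  rot[2] = bbage285$ca
  rot[3] = bage285$cab
  rot[4] = age285$cabb
  rot[5] = ge285$cabba
  rot[6] = e285$cabbag
  rot[7] = 285$cabbage
  rot[8] = 85$cabbage2
  rot[9] = 5$cabbage28
  rot[10] = $cabbage285
Sorted (with $ < everything):
  sorted[0] = $cabbage285  (last char: '5')
  sorted[1] = 285$cabbage  (last char: 'e')
  sorted[2] = 5$cabbage28  (last char: '8')
  sorted[3] = 85$cabbage2  (last char: '2')
  sorted[4] = abbage285$c  (last char: 'c')
  sorted[5] = age285$cabb  (last char: 'b')
  sorted[6] = bage285$cab  (last char: 'b')
  sorted[7] = bbage285$ca  (last char: 'a')
  sorted[8] = cabbage285$  (last char: '$')
  sorted[9] = e285$cabbag  (last char: 'g')
  sorted[10] = ge285$cabba  (last char: 'a')
Last column: 5e82cbba$ga
Original string S is at sorted index 8

Answer: 5e82cbba$ga
8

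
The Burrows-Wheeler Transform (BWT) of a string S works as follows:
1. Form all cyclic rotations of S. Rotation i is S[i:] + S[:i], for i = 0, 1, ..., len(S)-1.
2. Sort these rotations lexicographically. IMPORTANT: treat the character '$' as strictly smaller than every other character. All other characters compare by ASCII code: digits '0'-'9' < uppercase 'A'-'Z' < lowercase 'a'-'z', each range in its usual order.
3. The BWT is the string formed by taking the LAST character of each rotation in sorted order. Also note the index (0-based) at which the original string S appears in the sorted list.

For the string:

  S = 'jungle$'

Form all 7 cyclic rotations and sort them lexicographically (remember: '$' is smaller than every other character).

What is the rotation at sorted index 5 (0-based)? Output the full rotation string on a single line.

Answer: ngle$ju

Derivation:
All 7 rotations (rotation i = S[i:]+S[:i]):
  rot[0] = jungle$
  rot[1] = ungle$j
  rot[2] = ngle$ju
  rot[3] = gle$jun
  rot[4] = le$jung
  rot[5] = e$jungl
  rot[6] = $jungle
Sorted (with $ < everything):
  sorted[0] = $jungle
  sorted[1] = e$jungl
  sorted[2] = gle$jun
  sorted[3] = jungle$
  sorted[4] = le$jung
  sorted[5] = ngle$ju
  sorted[6] = ungle$j
sorted[5] = ngle$ju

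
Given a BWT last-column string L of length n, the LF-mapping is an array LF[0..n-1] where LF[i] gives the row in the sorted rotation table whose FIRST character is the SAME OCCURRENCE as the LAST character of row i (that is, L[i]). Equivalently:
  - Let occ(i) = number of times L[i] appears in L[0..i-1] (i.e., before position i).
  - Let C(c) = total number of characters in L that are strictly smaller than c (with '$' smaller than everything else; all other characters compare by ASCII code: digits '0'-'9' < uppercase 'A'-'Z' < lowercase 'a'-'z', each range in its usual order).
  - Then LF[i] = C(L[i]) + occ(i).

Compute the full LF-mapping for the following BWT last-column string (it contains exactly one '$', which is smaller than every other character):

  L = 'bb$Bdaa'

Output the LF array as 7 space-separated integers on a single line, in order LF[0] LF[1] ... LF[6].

Answer: 4 5 0 1 6 2 3

Derivation:
Char counts: '$':1, 'B':1, 'a':2, 'b':2, 'd':1
C (first-col start): C('$')=0, C('B')=1, C('a')=2, C('b')=4, C('d')=6
L[0]='b': occ=0, LF[0]=C('b')+0=4+0=4
L[1]='b': occ=1, LF[1]=C('b')+1=4+1=5
L[2]='$': occ=0, LF[2]=C('$')+0=0+0=0
L[3]='B': occ=0, LF[3]=C('B')+0=1+0=1
L[4]='d': occ=0, LF[4]=C('d')+0=6+0=6
L[5]='a': occ=0, LF[5]=C('a')+0=2+0=2
L[6]='a': occ=1, LF[6]=C('a')+1=2+1=3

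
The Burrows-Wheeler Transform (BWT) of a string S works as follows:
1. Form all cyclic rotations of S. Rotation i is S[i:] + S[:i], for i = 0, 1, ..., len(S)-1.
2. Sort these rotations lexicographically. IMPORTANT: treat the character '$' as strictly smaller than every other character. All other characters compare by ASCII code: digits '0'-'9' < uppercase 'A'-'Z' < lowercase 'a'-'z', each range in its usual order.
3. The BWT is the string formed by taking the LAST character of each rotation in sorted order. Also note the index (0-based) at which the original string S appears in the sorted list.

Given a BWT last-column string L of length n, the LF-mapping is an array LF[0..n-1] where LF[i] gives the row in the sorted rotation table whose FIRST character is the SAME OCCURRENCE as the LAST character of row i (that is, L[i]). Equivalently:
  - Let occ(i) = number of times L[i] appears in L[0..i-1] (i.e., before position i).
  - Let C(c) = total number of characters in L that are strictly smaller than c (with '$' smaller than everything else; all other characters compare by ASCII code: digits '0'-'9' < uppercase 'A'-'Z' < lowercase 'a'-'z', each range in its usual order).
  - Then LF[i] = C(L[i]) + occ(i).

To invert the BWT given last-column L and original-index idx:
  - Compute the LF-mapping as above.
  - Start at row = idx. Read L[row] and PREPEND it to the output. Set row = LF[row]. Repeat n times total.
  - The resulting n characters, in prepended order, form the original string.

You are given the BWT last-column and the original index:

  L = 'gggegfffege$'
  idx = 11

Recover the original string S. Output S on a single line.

Answer: ggegeegfffg$

Derivation:
LF mapping: 7 8 9 1 10 4 5 6 2 11 3 0
Walk LF starting at row 11, prepending L[row]:
  step 1: row=11, L[11]='$', prepend. Next row=LF[11]=0
  step 2: row=0, L[0]='g', prepend. Next row=LF[0]=7
  step 3: row=7, L[7]='f', prepend. Next row=LF[7]=6
  step 4: row=6, L[6]='f', prepend. Next row=LF[6]=5
  step 5: row=5, L[5]='f', prepend. Next row=LF[5]=4
  step 6: row=4, L[4]='g', prepend. Next row=LF[4]=10
  step 7: row=10, L[10]='e', prepend. Next row=LF[10]=3
  step 8: row=3, L[3]='e', prepend. Next row=LF[3]=1
  step 9: row=1, L[1]='g', prepend. Next row=LF[1]=8
  step 10: row=8, L[8]='e', prepend. Next row=LF[8]=2
  step 11: row=2, L[2]='g', prepend. Next row=LF[2]=9
  step 12: row=9, L[9]='g', prepend. Next row=LF[9]=11
Reversed output: ggegeegfffg$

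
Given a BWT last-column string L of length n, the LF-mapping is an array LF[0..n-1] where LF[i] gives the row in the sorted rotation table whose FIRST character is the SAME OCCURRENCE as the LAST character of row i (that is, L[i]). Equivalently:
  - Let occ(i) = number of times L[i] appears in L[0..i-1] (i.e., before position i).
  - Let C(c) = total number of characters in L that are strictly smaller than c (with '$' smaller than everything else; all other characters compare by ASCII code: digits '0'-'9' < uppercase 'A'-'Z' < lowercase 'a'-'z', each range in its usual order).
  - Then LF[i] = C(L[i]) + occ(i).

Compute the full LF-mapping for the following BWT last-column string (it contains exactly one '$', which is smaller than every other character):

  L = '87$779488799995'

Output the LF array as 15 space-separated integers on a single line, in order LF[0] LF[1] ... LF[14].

Answer: 7 3 0 4 5 10 1 8 9 6 11 12 13 14 2

Derivation:
Char counts: '$':1, '4':1, '5':1, '7':4, '8':3, '9':5
C (first-col start): C('$')=0, C('4')=1, C('5')=2, C('7')=3, C('8')=7, C('9')=10
L[0]='8': occ=0, LF[0]=C('8')+0=7+0=7
L[1]='7': occ=0, LF[1]=C('7')+0=3+0=3
L[2]='$': occ=0, LF[2]=C('$')+0=0+0=0
L[3]='7': occ=1, LF[3]=C('7')+1=3+1=4
L[4]='7': occ=2, LF[4]=C('7')+2=3+2=5
L[5]='9': occ=0, LF[5]=C('9')+0=10+0=10
L[6]='4': occ=0, LF[6]=C('4')+0=1+0=1
L[7]='8': occ=1, LF[7]=C('8')+1=7+1=8
L[8]='8': occ=2, LF[8]=C('8')+2=7+2=9
L[9]='7': occ=3, LF[9]=C('7')+3=3+3=6
L[10]='9': occ=1, LF[10]=C('9')+1=10+1=11
L[11]='9': occ=2, LF[11]=C('9')+2=10+2=12
L[12]='9': occ=3, LF[12]=C('9')+3=10+3=13
L[13]='9': occ=4, LF[13]=C('9')+4=10+4=14
L[14]='5': occ=0, LF[14]=C('5')+0=2+0=2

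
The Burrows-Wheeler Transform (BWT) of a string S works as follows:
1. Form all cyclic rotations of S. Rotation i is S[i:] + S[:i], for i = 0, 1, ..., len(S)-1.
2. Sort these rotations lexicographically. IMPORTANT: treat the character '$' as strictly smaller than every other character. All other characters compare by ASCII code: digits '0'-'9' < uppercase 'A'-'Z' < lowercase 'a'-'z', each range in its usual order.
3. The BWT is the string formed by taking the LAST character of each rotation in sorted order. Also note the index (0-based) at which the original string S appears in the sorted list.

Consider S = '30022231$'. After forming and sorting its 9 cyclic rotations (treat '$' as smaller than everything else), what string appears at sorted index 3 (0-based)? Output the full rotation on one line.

All 9 rotations (rotation i = S[i:]+S[:i]):
  rot[0] = 30022231$
  rot[1] = 0022231$3
  rot[2] = 022231$30
  rot[3] = 22231$300
  rot[4] = 2231$3002
  rot[5] = 231$30022
  rot[6] = 31$300222
  rot[7] = 1$3002223
  rot[8] = $30022231
Sorted (with $ < everything):
  sorted[0] = $30022231
  sorted[1] = 0022231$3
  sorted[2] = 022231$30
  sorted[3] = 1$3002223
  sorted[4] = 22231$300
  sorted[5] = 2231$3002
  sorted[6] = 231$30022
  sorted[7] = 30022231$
  sorted[8] = 31$300222
sorted[3] = 1$3002223

Answer: 1$3002223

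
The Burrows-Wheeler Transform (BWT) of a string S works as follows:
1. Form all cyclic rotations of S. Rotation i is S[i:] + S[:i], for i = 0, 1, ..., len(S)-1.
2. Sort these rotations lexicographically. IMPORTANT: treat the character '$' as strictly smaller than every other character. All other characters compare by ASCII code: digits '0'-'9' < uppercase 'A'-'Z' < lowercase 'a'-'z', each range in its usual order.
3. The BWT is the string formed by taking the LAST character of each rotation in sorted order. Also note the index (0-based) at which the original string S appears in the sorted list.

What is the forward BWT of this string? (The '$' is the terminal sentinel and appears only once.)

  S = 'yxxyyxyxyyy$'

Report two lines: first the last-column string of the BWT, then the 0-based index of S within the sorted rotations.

All 12 rotations (rotation i = S[i:]+S[:i]):
  rot[0] = yxxyyxyxyyy$
  rot[1] = xxyyxyxyyy$y
  rot[2] = xyyxyxyyy$yx
  rot[3] = yyxyxyyy$yxx
  rot[4] = yxyxyyy$yxxy
  rot[5] = xyxyyy$yxxyy
  rot[6] = yxyyy$yxxyyx
  rot[7] = xyyy$yxxyyxy
  rot[8] = yyy$yxxyyxyx
  rot[9] = yy$yxxyyxyxy
  rot[10] = y$yxxyyxyxyy
  rot[11] = $yxxyyxyxyyy
Sorted (with $ < everything):
  sorted[0] = $yxxyyxyxyyy  (last char: 'y')
  sorted[1] = xxyyxyxyyy$y  (last char: 'y')
  sorted[2] = xyxyyy$yxxyy  (last char: 'y')
  sorted[3] = xyyxyxyyy$yx  (last char: 'x')
  sorted[4] = xyyy$yxxyyxy  (last char: 'y')
  sorted[5] = y$yxxyyxyxyy  (last char: 'y')
  sorted[6] = yxxyyxyxyyy$  (last char: '$')
  sorted[7] = yxyxyyy$yxxy  (last char: 'y')
  sorted[8] = yxyyy$yxxyyx  (last char: 'x')
  sorted[9] = yy$yxxyyxyxy  (last char: 'y')
  sorted[10] = yyxyxyyy$yxx  (last char: 'x')
  sorted[11] = yyy$yxxyyxyx  (last char: 'x')
Last column: yyyxyy$yxyxx
Original string S is at sorted index 6

Answer: yyyxyy$yxyxx
6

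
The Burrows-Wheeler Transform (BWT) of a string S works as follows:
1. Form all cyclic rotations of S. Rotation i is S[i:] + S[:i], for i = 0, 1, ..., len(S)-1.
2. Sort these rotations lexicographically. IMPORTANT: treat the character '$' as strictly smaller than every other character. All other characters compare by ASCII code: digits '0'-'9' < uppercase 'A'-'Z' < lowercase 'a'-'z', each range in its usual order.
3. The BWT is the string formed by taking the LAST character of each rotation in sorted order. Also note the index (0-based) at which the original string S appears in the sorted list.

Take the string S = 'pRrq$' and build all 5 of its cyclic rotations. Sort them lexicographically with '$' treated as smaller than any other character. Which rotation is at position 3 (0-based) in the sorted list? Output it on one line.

All 5 rotations (rotation i = S[i:]+S[:i]):
  rot[0] = pRrq$
  rot[1] = Rrq$p
  rot[2] = rq$pR
  rot[3] = q$pRr
  rot[4] = $pRrq
Sorted (with $ < everything):
  sorted[0] = $pRrq
  sorted[1] = Rrq$p
  sorted[2] = pRrq$
  sorted[3] = q$pRr
  sorted[4] = rq$pR
sorted[3] = q$pRr

Answer: q$pRr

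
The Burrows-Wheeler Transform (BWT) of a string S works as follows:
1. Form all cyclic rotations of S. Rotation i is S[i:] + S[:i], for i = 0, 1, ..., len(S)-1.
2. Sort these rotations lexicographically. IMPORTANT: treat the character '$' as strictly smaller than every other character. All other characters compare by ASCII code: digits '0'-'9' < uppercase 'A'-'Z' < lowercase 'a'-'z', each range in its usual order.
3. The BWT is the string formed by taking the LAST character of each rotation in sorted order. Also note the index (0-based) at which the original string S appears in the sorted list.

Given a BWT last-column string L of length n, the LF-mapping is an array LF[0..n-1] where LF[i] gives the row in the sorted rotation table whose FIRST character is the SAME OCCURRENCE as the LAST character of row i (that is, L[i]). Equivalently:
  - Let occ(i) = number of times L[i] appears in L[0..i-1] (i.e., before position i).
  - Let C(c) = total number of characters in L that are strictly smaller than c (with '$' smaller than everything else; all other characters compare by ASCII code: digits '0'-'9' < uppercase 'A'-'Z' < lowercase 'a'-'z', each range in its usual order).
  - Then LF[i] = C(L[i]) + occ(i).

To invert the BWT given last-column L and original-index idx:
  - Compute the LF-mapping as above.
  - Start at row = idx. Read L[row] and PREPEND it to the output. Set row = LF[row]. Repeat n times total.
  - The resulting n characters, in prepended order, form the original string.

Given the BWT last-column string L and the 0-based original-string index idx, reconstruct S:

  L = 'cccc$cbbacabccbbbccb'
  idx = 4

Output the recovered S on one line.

Answer: bbcbccccbbcbcabccac$

Derivation:
LF mapping: 10 11 12 13 0 14 3 4 1 15 2 5 16 17 6 7 8 18 19 9
Walk LF starting at row 4, prepending L[row]:
  step 1: row=4, L[4]='$', prepend. Next row=LF[4]=0
  step 2: row=0, L[0]='c', prepend. Next row=LF[0]=10
  step 3: row=10, L[10]='a', prepend. Next row=LF[10]=2
  step 4: row=2, L[2]='c', prepend. Next row=LF[2]=12
  step 5: row=12, L[12]='c', prepend. Next row=LF[12]=16
  step 6: row=16, L[16]='b', prepend. Next row=LF[16]=8
  step 7: row=8, L[8]='a', prepend. Next row=LF[8]=1
  step 8: row=1, L[1]='c', prepend. Next row=LF[1]=11
  step 9: row=11, L[11]='b', prepend. Next row=LF[11]=5
  step 10: row=5, L[5]='c', prepend. Next row=LF[5]=14
  step 11: row=14, L[14]='b', prepend. Next row=LF[14]=6
  step 12: row=6, L[6]='b', prepend. Next row=LF[6]=3
  step 13: row=3, L[3]='c', prepend. Next row=LF[3]=13
  step 14: row=13, L[13]='c', prepend. Next row=LF[13]=17
  step 15: row=17, L[17]='c', prepend. Next row=LF[17]=18
  step 16: row=18, L[18]='c', prepend. Next row=LF[18]=19
  step 17: row=19, L[19]='b', prepend. Next row=LF[19]=9
  step 18: row=9, L[9]='c', prepend. Next row=LF[9]=15
  step 19: row=15, L[15]='b', prepend. Next row=LF[15]=7
  step 20: row=7, L[7]='b', prepend. Next row=LF[7]=4
Reversed output: bbcbccccbbcbcabccac$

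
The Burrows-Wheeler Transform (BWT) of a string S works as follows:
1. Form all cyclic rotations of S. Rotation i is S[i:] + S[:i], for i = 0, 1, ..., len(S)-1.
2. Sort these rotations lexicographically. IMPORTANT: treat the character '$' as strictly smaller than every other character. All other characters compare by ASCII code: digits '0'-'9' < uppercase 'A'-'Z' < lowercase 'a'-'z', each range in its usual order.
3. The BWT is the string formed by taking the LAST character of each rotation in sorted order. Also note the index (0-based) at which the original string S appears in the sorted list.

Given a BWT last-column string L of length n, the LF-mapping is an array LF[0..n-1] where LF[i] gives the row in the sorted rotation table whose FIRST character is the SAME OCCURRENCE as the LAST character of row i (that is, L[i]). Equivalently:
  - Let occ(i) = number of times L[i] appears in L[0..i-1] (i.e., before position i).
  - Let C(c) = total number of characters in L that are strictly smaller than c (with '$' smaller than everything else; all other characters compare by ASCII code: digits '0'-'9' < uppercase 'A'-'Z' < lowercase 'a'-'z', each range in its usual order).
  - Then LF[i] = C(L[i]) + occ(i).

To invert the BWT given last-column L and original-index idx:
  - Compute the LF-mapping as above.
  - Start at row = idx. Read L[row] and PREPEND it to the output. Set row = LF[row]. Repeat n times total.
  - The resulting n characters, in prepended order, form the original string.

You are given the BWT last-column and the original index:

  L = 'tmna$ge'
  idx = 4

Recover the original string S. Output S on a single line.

LF mapping: 6 4 5 1 0 3 2
Walk LF starting at row 4, prepending L[row]:
  step 1: row=4, L[4]='$', prepend. Next row=LF[4]=0
  step 2: row=0, L[0]='t', prepend. Next row=LF[0]=6
  step 3: row=6, L[6]='e', prepend. Next row=LF[6]=2
  step 4: row=2, L[2]='n', prepend. Next row=LF[2]=5
  step 5: row=5, L[5]='g', prepend. Next row=LF[5]=3
  step 6: row=3, L[3]='a', prepend. Next row=LF[3]=1
  step 7: row=1, L[1]='m', prepend. Next row=LF[1]=4
Reversed output: magnet$

Answer: magnet$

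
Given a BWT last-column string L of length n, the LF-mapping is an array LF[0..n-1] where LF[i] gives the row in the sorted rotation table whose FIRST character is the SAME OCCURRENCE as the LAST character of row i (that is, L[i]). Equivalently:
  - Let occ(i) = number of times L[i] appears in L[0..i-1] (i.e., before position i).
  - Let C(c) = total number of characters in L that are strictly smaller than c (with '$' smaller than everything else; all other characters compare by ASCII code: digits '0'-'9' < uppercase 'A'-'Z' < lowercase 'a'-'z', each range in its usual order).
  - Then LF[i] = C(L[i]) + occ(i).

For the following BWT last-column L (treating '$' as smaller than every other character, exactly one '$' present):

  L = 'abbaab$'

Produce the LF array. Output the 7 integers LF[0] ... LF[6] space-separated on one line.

Char counts: '$':1, 'a':3, 'b':3
C (first-col start): C('$')=0, C('a')=1, C('b')=4
L[0]='a': occ=0, LF[0]=C('a')+0=1+0=1
L[1]='b': occ=0, LF[1]=C('b')+0=4+0=4
L[2]='b': occ=1, LF[2]=C('b')+1=4+1=5
L[3]='a': occ=1, LF[3]=C('a')+1=1+1=2
L[4]='a': occ=2, LF[4]=C('a')+2=1+2=3
L[5]='b': occ=2, LF[5]=C('b')+2=4+2=6
L[6]='$': occ=0, LF[6]=C('$')+0=0+0=0

Answer: 1 4 5 2 3 6 0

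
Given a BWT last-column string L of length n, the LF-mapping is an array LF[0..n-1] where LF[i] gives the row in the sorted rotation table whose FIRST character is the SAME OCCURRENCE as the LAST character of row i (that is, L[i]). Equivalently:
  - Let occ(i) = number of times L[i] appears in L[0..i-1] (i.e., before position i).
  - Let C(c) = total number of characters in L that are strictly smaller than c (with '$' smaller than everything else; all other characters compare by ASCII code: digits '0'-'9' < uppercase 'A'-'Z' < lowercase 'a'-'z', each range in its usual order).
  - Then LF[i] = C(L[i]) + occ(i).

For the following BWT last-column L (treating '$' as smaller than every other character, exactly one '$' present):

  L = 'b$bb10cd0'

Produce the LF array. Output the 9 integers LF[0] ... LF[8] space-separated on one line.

Char counts: '$':1, '0':2, '1':1, 'b':3, 'c':1, 'd':1
C (first-col start): C('$')=0, C('0')=1, C('1')=3, C('b')=4, C('c')=7, C('d')=8
L[0]='b': occ=0, LF[0]=C('b')+0=4+0=4
L[1]='$': occ=0, LF[1]=C('$')+0=0+0=0
L[2]='b': occ=1, LF[2]=C('b')+1=4+1=5
L[3]='b': occ=2, LF[3]=C('b')+2=4+2=6
L[4]='1': occ=0, LF[4]=C('1')+0=3+0=3
L[5]='0': occ=0, LF[5]=C('0')+0=1+0=1
L[6]='c': occ=0, LF[6]=C('c')+0=7+0=7
L[7]='d': occ=0, LF[7]=C('d')+0=8+0=8
L[8]='0': occ=1, LF[8]=C('0')+1=1+1=2

Answer: 4 0 5 6 3 1 7 8 2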